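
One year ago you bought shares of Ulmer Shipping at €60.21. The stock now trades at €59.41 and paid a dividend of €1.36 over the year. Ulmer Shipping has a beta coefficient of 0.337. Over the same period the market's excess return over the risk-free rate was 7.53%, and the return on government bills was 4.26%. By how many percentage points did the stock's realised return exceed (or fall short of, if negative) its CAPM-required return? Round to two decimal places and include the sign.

-5.87%

Realised HPR = (P1 + D1 − P0) / P0 = (59.41 + 1.36 − 60.21) / 60.21 = 0.56 / 60.21 = 0.9301%
CAPM required = R_f + β·MRP = 4.26% + 0.337 × 7.53% = 6.79761%
α = realised − required = 0.9301% − 6.79761% = -5.87%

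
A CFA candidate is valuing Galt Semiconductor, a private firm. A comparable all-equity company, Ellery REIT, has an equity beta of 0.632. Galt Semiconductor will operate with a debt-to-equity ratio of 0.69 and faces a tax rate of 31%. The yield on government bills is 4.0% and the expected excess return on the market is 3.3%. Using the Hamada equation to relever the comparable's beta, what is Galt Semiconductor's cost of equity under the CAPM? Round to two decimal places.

7.08%

β_L = β_U × [1 + (1 − t)(D/E)] = 0.632 × [1 + (1 − 0.31) × 0.69]
    = 0.632 × [1 + 0.69 × 0.69] = 0.632 × 1.4761 = 0.9329
E(R) = R_f + β_L × MRP = 4.0% + 0.9329 × 3.3% = 7.08%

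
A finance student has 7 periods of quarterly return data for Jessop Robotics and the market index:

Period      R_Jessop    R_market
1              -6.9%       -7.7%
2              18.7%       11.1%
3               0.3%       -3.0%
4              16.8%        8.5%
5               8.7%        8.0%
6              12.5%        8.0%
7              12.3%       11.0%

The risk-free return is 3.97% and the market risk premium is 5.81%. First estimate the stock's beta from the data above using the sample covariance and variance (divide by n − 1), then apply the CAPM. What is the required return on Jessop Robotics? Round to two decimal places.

Mean R_i = (-6.9 + 18.7 + 0.3 + 16.8 + 8.7 + 12.5 + 12.3) / 7 = 8.9143%
Mean R_m = (-7.7 + 11.1 − 3.0 + 8.5 + 8.0 + 8.0 + 11.0) / 7 = 5.1286%
Σ(R_i − R̄_i)(R_m − R̄_m) = 387.4771  ⇒  Cov = 387.4771 / 6 = 64.5795
Σ(R_m − R̄_m)² = 328.6343  ⇒  Var(R_m) = 328.6343 / 6 = 54.7724
β = Cov / Var(R_m) = 64.5795 / 54.7724 = 1.1791
E(R) = R_f + β × MRP = 3.97% + 1.1791 × 5.81% = 10.82%

10.82%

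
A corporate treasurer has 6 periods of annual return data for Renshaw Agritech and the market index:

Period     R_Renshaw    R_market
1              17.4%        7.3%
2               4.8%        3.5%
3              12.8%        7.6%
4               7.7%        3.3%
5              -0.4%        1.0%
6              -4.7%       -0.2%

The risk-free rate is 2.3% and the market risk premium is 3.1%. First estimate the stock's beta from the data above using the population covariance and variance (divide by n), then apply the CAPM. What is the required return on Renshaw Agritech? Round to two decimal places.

Mean R_i = (17.4 + 4.8 + 12.8 + 7.7 − 0.4 − 4.7) / 6 = 6.2667%
Mean R_m = (7.3 + 3.5 + 7.6 + 3.3 + 1.0 − 0.2) / 6 = 3.7500%
Σ(R_i − R̄_i)(R_m − R̄_m) = 126.0500  ⇒  Cov = 126.0500 / 6 = 21.0083
Σ(R_m − R̄_m)² = 50.8550  ⇒  Var(R_m) = 50.8550 / 6 = 8.4758
β = Cov / Var(R_m) = 21.0083 / 8.4758 = 2.4786
E(R) = R_f + β × MRP = 2.3% + 2.4786 × 3.1% = 9.98%

9.98%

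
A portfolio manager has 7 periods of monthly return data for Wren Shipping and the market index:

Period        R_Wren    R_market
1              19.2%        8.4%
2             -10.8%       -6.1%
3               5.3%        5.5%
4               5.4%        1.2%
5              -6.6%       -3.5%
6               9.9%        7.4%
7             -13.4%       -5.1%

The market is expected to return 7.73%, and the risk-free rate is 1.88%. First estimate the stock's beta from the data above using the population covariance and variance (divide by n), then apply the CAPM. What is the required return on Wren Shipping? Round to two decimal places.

Mean R_i = (19.2 − 10.8 + 5.3 + 5.4 − 6.6 + 9.9 − 13.4) / 7 = 1.2857%
Mean R_m = (8.4 − 6.1 + 5.5 + 1.2 − 3.5 + 7.4 − 5.1) / 7 = 1.1143%
Σ(R_i − R̄_i)(R_m − R̄_m) = 417.4614  ⇒  Cov = 417.4614 / 7 = 59.6373
Σ(R_m − R̄_m)² = 223.7886  ⇒  Var(R_m) = 223.7886 / 7 = 31.9698
β = Cov / Var(R_m) = 59.6373 / 31.9698 = 1.8654
MRP = 7.73% − 1.88% = 5.85%
E(R) = R_f + β × MRP = 1.88% + 1.8654 × 5.85% = 12.79%

12.79%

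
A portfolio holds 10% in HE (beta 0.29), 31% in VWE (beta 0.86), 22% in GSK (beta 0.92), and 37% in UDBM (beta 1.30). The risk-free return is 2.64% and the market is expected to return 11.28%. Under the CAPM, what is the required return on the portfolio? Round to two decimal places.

β_P = Σ w_i β_i = 0.10×0.29 + 0.31×0.86 + 0.22×0.92 + 0.37×1.30 = 0.9790
MRP = 11.28% − 2.64% = 8.64%
E(R_P) = R_f + β_P × MRP = 2.64% + 0.9790 × 8.64% = 11.10%

11.10%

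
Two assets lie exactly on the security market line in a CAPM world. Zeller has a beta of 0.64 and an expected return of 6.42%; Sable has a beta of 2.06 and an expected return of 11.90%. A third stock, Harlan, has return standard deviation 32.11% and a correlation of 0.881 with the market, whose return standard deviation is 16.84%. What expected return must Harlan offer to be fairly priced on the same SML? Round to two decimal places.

10.43%

MRP = (11.90% − 6.42%) / (2.06 − 0.64) = 3.8592%
R_f = 6.42% − 0.64 × 3.8592% = 3.9501%
β_Harlan = ρ·σ_i/σ_m = 0.881 × 32.11 / 16.84 = 1.6799
E(R_Harlan) = R_f + β × MRP = 3.9501% + 1.6799 × 3.8592% = 10.43%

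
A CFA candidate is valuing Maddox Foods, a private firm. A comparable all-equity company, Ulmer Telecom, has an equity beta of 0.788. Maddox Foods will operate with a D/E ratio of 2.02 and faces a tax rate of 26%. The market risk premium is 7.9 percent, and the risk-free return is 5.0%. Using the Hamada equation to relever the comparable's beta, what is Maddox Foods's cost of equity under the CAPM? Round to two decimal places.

β_L = β_U × [1 + (1 − t)(D/E)] = 0.788 × [1 + (1 − 0.26) × 2.02]
    = 0.788 × [1 + 0.74 × 2.02] = 0.788 × 2.4948 = 1.9659
E(R) = R_f + β_L × MRP = 5.0% + 1.9659 × 7.9% = 20.53%

20.53%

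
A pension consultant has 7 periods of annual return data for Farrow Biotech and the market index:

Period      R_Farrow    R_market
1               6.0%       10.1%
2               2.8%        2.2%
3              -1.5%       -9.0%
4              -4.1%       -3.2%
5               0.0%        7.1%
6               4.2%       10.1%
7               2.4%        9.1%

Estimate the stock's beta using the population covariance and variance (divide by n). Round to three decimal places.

Mean R_i = (6.0 + 2.8 − 1.5 − 4.1 + 0.0 + 4.2 + 2.4) / 7 = 1.4000%
Mean R_m = (10.1 + 2.2 − 9.0 − 3.2 + 7.1 + 10.1 + 9.1) / 7 = 3.7714%
Σ(R_i − R̄_i)(R_m − R̄_m) = 120.6800  ⇒  Cov = 120.6800 / 7 = 17.2400
Σ(R_m − R̄_m)² = 333.7543  ⇒  Var(R_m) = 333.7543 / 7 = 47.6792
β = Cov / Var(R_m) = 17.2400 / 47.6792 = 0.3616

0.362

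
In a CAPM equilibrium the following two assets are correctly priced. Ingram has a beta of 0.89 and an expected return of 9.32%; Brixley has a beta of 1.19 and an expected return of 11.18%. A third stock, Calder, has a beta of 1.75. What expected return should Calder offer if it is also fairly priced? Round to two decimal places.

MRP (SML slope) = (11.18% − 9.32%) / (1.19 − 0.89) = 1.86% / 0.30 = 6.2000%
R_f (intercept) = 9.32% − 0.89 × 6.2000% = 3.8020%
E(R_Calder) = R_f + β × MRP = 3.8020% + 1.75 × 6.2000% = 14.65%

14.65%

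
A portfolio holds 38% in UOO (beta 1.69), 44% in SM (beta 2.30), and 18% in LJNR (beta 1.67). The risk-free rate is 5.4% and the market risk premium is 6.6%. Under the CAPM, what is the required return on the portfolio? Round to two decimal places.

18.30%

β_P = Σ w_i β_i = 0.38×1.69 + 0.44×2.30 + 0.18×1.67 = 1.9548
E(R_P) = R_f + β_P × MRP = 5.4% + 1.9548 × 6.6% = 18.30%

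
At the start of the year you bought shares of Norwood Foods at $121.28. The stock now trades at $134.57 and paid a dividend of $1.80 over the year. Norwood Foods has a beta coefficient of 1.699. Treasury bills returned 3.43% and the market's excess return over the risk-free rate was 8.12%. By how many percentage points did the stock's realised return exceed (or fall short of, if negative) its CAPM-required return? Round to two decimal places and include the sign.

Realised HPR = (P1 + D1 − P0) / P0 = (134.57 + 1.80 − 121.28) / 121.28 = 15.09 / 121.28 = 12.4423%
CAPM required = R_f + β·MRP = 3.43% + 1.699 × 8.12% = 17.22588%
α = realised − required = 12.4423% − 17.22588% = -4.78%

-4.78%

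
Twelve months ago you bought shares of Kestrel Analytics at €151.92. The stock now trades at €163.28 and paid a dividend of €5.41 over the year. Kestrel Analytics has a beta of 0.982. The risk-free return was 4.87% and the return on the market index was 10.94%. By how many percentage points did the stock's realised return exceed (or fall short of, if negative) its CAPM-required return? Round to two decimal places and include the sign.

Realised HPR = (P1 + D1 − P0) / P0 = (163.28 + 5.41 − 151.92) / 151.92 = 16.77 / 151.92 = 11.0387%
MRP = 10.94% − 4.87% = 6.07%
CAPM required = R_f + β·MRP = 4.87% + 0.982 × 6.07% = 10.83074%
α = realised − required = 11.0387% − 10.83074% = +0.21%

+0.21%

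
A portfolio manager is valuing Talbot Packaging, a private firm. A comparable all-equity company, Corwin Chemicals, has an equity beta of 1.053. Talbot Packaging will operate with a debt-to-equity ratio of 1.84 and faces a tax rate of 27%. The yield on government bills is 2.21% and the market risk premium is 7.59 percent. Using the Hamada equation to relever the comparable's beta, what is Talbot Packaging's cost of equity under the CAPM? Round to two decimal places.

β_L = β_U × [1 + (1 − t)(D/E)] = 1.053 × [1 + (1 − 0.27) × 1.84]
    = 1.053 × [1 + 0.73 × 1.84] = 1.053 × 2.3432 = 2.4674
E(R) = R_f + β_L × MRP = 2.21% + 2.4674 × 7.59% = 20.94%

20.94%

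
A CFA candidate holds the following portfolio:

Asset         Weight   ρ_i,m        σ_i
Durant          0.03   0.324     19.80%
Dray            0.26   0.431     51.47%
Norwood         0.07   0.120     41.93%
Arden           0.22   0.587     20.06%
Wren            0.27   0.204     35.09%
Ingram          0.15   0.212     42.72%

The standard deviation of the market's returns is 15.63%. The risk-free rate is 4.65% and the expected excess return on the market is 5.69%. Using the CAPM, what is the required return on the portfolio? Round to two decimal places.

β_Durant = 0.324 × 19.80% / 15.63% = 0.4104
β_Dray = 0.431 × 51.47% / 15.63% = 1.4193
β_Norwood = 0.120 × 41.93% / 15.63% = 0.3219
β_Arden = 0.587 × 20.06% / 15.63% = 0.7534
β_Wren = 0.204 × 35.09% / 15.63% = 0.4580
β_Ingram = 0.212 × 42.72% / 15.63% = 0.5794
β_P = Σ w_i β_i = 0.03×0.4104 + 0.26×1.4193 + 0.07×0.3219 + 0.22×0.7534 + 0.27×0.4580 + 0.15×0.5794 = 0.7802
E(R_P) = R_f + β_P × MRP = 4.65% + 0.7802 × 5.69% = 9.09%

9.09%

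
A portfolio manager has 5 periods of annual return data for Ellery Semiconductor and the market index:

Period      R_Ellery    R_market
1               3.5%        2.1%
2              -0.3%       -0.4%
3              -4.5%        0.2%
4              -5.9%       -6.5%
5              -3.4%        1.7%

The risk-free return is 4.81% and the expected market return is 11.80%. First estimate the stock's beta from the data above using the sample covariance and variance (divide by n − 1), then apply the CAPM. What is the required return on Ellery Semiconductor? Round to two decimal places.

9.61%

Mean R_i = (3.5 − 0.3 − 4.5 − 5.9 − 3.4) / 5 = -2.1200%
Mean R_m = (2.1 − 0.4 + 0.2 − 6.5 + 1.7) / 5 = -0.5800%
Σ(R_i − R̄_i)(R_m − R̄_m) = 32.9920  ⇒  Cov = 32.9920 / 4 = 8.2480
Σ(R_m − R̄_m)² = 48.0680  ⇒  Var(R_m) = 48.0680 / 4 = 12.0170
β = Cov / Var(R_m) = 8.2480 / 12.0170 = 0.6864
MRP = 11.80% − 4.81% = 6.99%
E(R) = R_f + β × MRP = 4.81% + 0.6864 × 6.99% = 9.61%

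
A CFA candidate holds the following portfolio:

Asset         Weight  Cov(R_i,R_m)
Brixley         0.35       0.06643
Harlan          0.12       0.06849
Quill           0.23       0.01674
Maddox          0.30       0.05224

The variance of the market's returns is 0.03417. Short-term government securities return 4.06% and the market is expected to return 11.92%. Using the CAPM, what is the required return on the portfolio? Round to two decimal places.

β_Brixley = 0.06643 / 0.03417 = 1.9441
β_Harlan = 0.06849 / 0.03417 = 2.0044
β_Quill = 0.01674 / 0.03417 = 0.4899
β_Maddox = 0.05224 / 0.03417 = 1.5288
β_P = Σ w_i β_i = 0.35×1.9441 + 0.12×2.0044 + 0.23×0.4899 + 0.30×1.5288 = 1.4923
MRP = 11.92% − 4.06% = 7.86%
E(R_P) = R_f + β_P × MRP = 4.06% + 1.4923 × 7.86% = 15.79%

15.79%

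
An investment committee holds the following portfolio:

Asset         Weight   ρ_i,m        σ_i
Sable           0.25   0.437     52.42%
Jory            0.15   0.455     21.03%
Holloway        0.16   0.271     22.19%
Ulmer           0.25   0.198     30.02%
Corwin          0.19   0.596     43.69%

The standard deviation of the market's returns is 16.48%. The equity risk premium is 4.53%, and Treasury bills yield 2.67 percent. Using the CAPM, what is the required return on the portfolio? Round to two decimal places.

β_Sable = 0.437 × 52.42% / 16.48% = 1.3900
β_Jory = 0.455 × 21.03% / 16.48% = 0.5806
β_Holloway = 0.271 × 22.19% / 16.48% = 0.3649
β_Ulmer = 0.198 × 30.02% / 16.48% = 0.3607
β_Corwin = 0.596 × 43.69% / 16.48% = 1.5801
β_P = Σ w_i β_i = 0.25×1.3900 + 0.15×0.5806 + 0.16×0.3649 + 0.25×0.3607 + 0.19×1.5801 = 0.8834
E(R_P) = R_f + β_P × MRP = 2.67% + 0.8834 × 4.53% = 6.67%

6.67%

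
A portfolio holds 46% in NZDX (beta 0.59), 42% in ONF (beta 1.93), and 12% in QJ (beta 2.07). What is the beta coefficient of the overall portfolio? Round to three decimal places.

β_P = Σ w_i β_i = 0.46×0.59 + 0.42×1.93 + 0.12×2.07 = 1.3304

1.330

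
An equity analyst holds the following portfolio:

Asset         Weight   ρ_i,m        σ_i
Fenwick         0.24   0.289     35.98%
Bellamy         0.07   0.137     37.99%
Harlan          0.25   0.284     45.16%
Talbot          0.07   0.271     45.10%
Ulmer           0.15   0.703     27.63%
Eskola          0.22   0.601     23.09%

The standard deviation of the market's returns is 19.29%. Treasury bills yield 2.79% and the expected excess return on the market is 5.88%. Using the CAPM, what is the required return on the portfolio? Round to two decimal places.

6.72%

β_Fenwick = 0.289 × 35.98% / 19.29% = 0.5390
β_Bellamy = 0.137 × 37.99% / 19.29% = 0.2698
β_Harlan = 0.284 × 45.16% / 19.29% = 0.6649
β_Talbot = 0.271 × 45.10% / 19.29% = 0.6336
β_Ulmer = 0.703 × 27.63% / 19.29% = 1.0069
β_Eskola = 0.601 × 23.09% / 19.29% = 0.7194
β_P = Σ w_i β_i = 0.24×0.5390 + 0.07×0.2698 + 0.25×0.6649 + 0.07×0.6336 + 0.15×1.0069 + 0.22×0.7194 = 0.6681
E(R_P) = R_f + β_P × MRP = 2.79% + 0.6681 × 5.88% = 6.72%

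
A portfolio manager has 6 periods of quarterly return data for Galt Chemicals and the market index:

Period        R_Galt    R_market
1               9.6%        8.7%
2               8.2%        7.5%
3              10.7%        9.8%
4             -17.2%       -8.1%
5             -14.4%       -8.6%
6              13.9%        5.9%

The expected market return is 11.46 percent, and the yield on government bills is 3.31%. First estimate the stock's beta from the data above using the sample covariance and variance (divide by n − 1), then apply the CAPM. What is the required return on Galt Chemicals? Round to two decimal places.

Mean R_i = (9.6 + 8.2 + 10.7 − 17.2 − 14.4 + 13.9) / 6 = 1.8000%
Mean R_m = (8.7 + 7.5 + 9.8 − 8.1 − 8.6 + 5.9) / 6 = 2.5333%
Σ(R_i − R̄_i)(R_m − R̄_m) = 567.6900  ⇒  Cov = 567.6900 / 5 = 113.5380
Σ(R_m − R̄_m)² = 363.8533  ⇒  Var(R_m) = 363.8533 / 5 = 72.7707
β = Cov / Var(R_m) = 113.5380 / 72.7707 = 1.5602
MRP = 11.46% − 3.31% = 8.15%
E(R) = R_f + β × MRP = 3.31% + 1.5602 × 8.15% = 16.03%

16.03%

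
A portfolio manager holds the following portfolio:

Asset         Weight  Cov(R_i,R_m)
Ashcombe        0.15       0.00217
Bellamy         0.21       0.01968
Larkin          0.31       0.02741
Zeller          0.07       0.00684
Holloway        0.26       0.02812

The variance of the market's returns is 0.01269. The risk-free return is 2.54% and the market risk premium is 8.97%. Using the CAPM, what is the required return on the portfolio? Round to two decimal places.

β_Ashcombe = 0.00217 / 0.01269 = 0.1710
β_Bellamy = 0.01968 / 0.01269 = 1.5508
β_Larkin = 0.02741 / 0.01269 = 2.1600
β_Zeller = 0.00684 / 0.01269 = 0.5390
β_Holloway = 0.02812 / 0.01269 = 2.2159
β_P = Σ w_i β_i = 0.15×0.1710 + 0.21×1.5508 + 0.31×2.1600 + 0.07×0.5390 + 0.26×2.2159 = 1.6348
E(R_P) = R_f + β_P × MRP = 2.54% + 1.6348 × 8.97% = 17.20%

17.20%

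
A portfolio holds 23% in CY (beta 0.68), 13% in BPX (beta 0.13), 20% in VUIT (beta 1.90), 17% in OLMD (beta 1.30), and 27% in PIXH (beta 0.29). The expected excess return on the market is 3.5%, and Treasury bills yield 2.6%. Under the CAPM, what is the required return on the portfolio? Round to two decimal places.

5.58%

β_P = Σ w_i β_i = 0.23×0.68 + 0.13×0.13 + 0.20×1.90 + 0.17×1.30 + 0.27×0.29 = 0.8526
E(R_P) = R_f + β_P × MRP = 2.6% + 0.8526 × 3.5% = 5.58%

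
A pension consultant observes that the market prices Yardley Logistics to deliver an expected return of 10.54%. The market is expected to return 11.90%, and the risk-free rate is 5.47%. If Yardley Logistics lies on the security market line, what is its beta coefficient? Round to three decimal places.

MRP = 11.90% − 5.47% = 6.43%
β = (E(R) − R_f) / MRP = (10.54% − 5.47%) / 6.43% = 5.07% / 6.43% = 0.788

0.788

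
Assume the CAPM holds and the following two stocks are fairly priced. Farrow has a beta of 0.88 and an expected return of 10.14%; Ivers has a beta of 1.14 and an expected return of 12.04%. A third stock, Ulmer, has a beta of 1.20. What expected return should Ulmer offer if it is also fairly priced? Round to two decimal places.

12.48%

MRP (SML slope) = (12.04% − 10.14%) / (1.14 − 0.88) = 1.90% / 0.26 = 7.3077%
R_f (intercept) = 10.14% − 0.88 × 7.3077% = 3.7092%
E(R_Ulmer) = R_f + β × MRP = 3.7092% + 1.20 × 7.3077% = 12.48%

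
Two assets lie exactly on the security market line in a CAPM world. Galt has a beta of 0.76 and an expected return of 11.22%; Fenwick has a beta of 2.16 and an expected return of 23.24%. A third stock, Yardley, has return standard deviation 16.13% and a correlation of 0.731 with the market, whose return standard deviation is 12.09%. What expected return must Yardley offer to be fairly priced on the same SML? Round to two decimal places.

13.07%

MRP = (23.24% − 11.22%) / (2.16 − 0.76) = 8.5857%
R_f = 11.22% − 0.76 × 8.5857% = 4.6949%
β_Yardley = ρ·σ_i/σ_m = 0.731 × 16.13 / 12.09 = 0.9753
E(R_Yardley) = R_f + β × MRP = 4.6949% + 0.9753 × 8.5857% = 13.07%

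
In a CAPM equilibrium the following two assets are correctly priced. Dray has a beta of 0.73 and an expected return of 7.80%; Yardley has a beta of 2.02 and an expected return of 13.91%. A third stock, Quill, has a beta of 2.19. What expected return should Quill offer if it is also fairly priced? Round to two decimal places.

14.72%

MRP (SML slope) = (13.91% − 7.80%) / (2.02 − 0.73) = 6.11% / 1.29 = 4.7364%
R_f (intercept) = 7.80% − 0.73 × 4.7364% = 4.3424%
E(R_Quill) = R_f + β × MRP = 4.3424% + 2.19 × 4.7364% = 14.72%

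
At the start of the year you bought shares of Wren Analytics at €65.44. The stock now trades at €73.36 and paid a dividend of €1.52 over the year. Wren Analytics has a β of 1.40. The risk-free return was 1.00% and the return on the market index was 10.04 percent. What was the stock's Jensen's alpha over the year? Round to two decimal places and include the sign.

+0.77%

Realised HPR = (P1 + D1 − P0) / P0 = (73.36 + 1.52 − 65.44) / 65.44 = 9.44 / 65.44 = 14.4254%
MRP = 10.04% − 1.00% = 9.04%
CAPM required = R_f + β·MRP = 1.00% + 1.40 × 9.04% = 13.6560%
α = realised − required = 14.4254% − 13.6560% = +0.77%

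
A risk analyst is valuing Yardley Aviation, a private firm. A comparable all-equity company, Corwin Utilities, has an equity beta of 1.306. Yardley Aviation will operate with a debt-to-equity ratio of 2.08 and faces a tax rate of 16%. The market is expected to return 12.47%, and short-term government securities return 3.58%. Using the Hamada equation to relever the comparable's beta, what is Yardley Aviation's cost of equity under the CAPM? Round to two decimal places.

β_L = β_U × [1 + (1 − t)(D/E)] = 1.306 × [1 + (1 − 0.16) × 2.08]
    = 1.306 × [1 + 0.84 × 2.08] = 1.306 × 2.7472 = 3.5878
MRP = 12.47% − 3.58% = 8.89%
E(R) = R_f + β_L × MRP = 3.58% + 3.5878 × 8.89% = 35.48%

35.48%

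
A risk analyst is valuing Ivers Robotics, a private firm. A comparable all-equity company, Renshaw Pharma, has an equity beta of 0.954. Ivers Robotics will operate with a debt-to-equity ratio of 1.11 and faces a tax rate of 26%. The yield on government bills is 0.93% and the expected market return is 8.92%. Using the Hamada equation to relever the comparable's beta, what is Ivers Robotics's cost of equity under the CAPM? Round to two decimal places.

14.81%

β_L = β_U × [1 + (1 − t)(D/E)] = 0.954 × [1 + (1 − 0.26) × 1.11]
    = 0.954 × [1 + 0.74 × 1.11] = 0.954 × 1.8214 = 1.7376
MRP = 8.92% − 0.93% = 7.99%
E(R) = R_f + β_L × MRP = 0.93% + 1.7376 × 7.99% = 14.81%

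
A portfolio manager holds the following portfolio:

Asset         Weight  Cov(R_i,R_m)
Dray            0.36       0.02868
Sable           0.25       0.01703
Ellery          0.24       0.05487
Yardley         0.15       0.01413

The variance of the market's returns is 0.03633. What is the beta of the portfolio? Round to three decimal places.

0.822

β_Dray = 0.02868 / 0.03633 = 0.7894
β_Sable = 0.01703 / 0.03633 = 0.4688
β_Ellery = 0.05487 / 0.03633 = 1.5103
β_Yardley = 0.01413 / 0.03633 = 0.3889
β_P = Σ w_i β_i = 0.36×0.7894 + 0.25×0.4688 + 0.24×1.5103 + 0.15×0.3889 = 0.8222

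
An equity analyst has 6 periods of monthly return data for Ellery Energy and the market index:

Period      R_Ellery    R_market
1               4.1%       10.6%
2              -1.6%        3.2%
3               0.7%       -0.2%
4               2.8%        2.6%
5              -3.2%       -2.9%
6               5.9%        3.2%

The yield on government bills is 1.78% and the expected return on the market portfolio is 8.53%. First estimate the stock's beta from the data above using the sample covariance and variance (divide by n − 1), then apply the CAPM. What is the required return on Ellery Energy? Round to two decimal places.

5.05%

Mean R_i = (4.1 − 1.6 + 0.7 + 2.8 − 3.2 + 5.9) / 6 = 1.4500%
Mean R_m = (10.6 + 3.2 − 0.2 + 2.6 − 2.9 + 3.2) / 6 = 2.7500%
Σ(R_i − R̄_i)(R_m − R̄_m) = 49.7150  ⇒  Cov = 49.7150 / 5 = 9.9430
Σ(R_m − R̄_m)² = 102.6750  ⇒  Var(R_m) = 102.6750 / 5 = 20.5350
β = Cov / Var(R_m) = 9.9430 / 20.5350 = 0.4842
MRP = 8.53% − 1.78% = 6.75%
E(R) = R_f + β × MRP = 1.78% + 0.4842 × 6.75% = 5.05%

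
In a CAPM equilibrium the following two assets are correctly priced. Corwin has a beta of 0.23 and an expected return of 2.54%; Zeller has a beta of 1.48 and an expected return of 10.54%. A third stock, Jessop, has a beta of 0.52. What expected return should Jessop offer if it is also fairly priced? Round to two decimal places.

4.40%

MRP (SML slope) = (10.54% − 2.54%) / (1.48 − 0.23) = 8.00% / 1.25 = 6.4000%
R_f (intercept) = 2.54% − 0.23 × 6.4000% = 1.0680%
E(R_Jessop) = R_f + β × MRP = 1.0680% + 0.52 × 6.4000% = 4.40%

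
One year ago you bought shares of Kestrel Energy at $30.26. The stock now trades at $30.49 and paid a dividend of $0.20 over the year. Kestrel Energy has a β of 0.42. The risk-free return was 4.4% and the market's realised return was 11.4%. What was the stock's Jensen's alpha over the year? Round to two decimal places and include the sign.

Realised HPR = (P1 + D1 − P0) / P0 = (30.49 + 0.20 − 30.26) / 30.26 = 0.43 / 30.26 = 1.4210%
MRP = 11.4% − 4.4% = 7.00%
CAPM required = R_f + β·MRP = 4.4% + 0.42 × 7.0% = 7.3400%
α = realised − required = 1.4210% − 7.3400% = -5.92%

-5.92%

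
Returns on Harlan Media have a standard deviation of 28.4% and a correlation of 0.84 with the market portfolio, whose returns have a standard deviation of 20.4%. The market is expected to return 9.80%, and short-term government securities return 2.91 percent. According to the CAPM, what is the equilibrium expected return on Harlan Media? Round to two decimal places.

10.97%

β = ρ × σ_i / σ_m = 0.84 × 28.4% / 20.4% = 1.1694
MRP = 9.80% − 2.91% = 6.89%
E(R) = 2.91% + 1.1694 × 6.89% = 10.97%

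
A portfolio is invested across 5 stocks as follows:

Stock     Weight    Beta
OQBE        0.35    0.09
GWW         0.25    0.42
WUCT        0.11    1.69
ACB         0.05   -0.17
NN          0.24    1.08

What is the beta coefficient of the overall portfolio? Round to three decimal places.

0.573

β_P = Σ w_i β_i = 0.35×0.09 + 0.25×0.42 + 0.11×1.69 + 0.05×-0.17 + 0.24×1.08 = 0.5731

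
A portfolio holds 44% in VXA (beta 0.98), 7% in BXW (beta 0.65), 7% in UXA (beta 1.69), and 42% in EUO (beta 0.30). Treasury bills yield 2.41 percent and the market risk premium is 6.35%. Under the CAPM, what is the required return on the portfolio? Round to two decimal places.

6.99%

β_P = Σ w_i β_i = 0.44×0.98 + 0.07×0.65 + 0.07×1.69 + 0.42×0.30 = 0.7210
E(R_P) = R_f + β_P × MRP = 2.41% + 0.7210 × 6.35% = 6.99%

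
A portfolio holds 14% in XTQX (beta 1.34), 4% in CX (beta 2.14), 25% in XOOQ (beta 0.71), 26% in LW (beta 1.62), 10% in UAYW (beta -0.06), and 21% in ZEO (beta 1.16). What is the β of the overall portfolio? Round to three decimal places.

1.110

β_P = Σ w_i β_i = 0.14×1.34 + 0.04×2.14 + 0.25×0.71 + 0.26×1.62 + 0.10×-0.06 + 0.21×1.16 = 1.1095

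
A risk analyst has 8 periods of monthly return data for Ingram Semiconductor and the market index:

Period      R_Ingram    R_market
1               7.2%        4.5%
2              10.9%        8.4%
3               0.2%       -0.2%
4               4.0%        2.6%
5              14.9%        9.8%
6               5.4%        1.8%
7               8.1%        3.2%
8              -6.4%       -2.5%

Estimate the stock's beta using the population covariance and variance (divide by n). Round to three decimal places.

1.516

Mean R_i = (7.2 + 10.9 + 0.2 + 4.0 + 14.9 + 5.4 + 8.1 − 6.4) / 8 = 5.5375%
Mean R_m = (4.5 + 8.4 − 0.2 + 2.6 + 9.8 + 1.8 + 3.2 − 2.5) / 8 = 3.4500%
Σ(R_i − R̄_i)(R_m − R̄_m) = 179.1450  ⇒  Cov = 179.1450 / 8 = 22.3931
Σ(R_m − R̄_m)² = 118.1600  ⇒  Var(R_m) = 118.1600 / 8 = 14.7700
β = Cov / Var(R_m) = 22.3931 / 14.7700 = 1.5161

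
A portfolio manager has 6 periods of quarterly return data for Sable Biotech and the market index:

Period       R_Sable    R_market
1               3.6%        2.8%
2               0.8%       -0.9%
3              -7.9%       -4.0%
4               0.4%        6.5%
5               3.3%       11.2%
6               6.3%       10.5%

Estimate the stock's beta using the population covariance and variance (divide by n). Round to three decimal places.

Mean R_i = (3.6 + 0.8 − 7.9 + 0.4 + 3.3 + 6.3) / 6 = 1.0833%
Mean R_m = (2.8 − 0.9 − 4.0 + 6.5 + 11.2 + 10.5) / 6 = 4.3500%
Σ(R_i − R̄_i)(R_m − R̄_m) = 118.3950  ⇒  Cov = 118.3950 / 6 = 19.7325
Σ(R_m − R̄_m)² = 189.0550  ⇒  Var(R_m) = 189.0550 / 6 = 31.5092
β = Cov / Var(R_m) = 19.7325 / 31.5092 = 0.6262

0.626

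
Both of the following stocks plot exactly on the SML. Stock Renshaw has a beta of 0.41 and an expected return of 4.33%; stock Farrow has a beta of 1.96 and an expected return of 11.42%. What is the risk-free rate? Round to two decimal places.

2.45%

Both satisfy E(R) = R_f + β·MRP, so the slope of the SML is
MRP = (11.42% − 4.33%) / (1.96 − 0.41) = 7.09% / 1.55 = 4.5742%
R_f = E(R_Renshaw) − β_Renshaw·MRP = 4.33% − 0.41 × 4.5742% = 2.4546%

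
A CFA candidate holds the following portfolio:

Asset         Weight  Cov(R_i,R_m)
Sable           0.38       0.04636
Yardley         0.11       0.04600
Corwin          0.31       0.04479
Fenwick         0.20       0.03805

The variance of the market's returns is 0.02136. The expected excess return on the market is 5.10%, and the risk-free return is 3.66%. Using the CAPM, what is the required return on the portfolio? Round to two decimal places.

β_Sable = 0.04636 / 0.02136 = 2.1704
β_Yardley = 0.04600 / 0.02136 = 2.1536
β_Corwin = 0.04479 / 0.02136 = 2.0969
β_Fenwick = 0.03805 / 0.02136 = 1.7814
β_P = Σ w_i β_i = 0.38×2.1704 + 0.11×2.1536 + 0.31×2.0969 + 0.20×1.7814 = 2.0680
E(R_P) = R_f + β_P × MRP = 3.66% + 2.0680 × 5.10% = 14.21%

14.21%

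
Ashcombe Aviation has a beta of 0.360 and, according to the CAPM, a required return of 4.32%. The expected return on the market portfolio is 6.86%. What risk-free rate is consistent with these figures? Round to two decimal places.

E(R) = R_f + β(E(R_m) − R_f) = R_f(1 − β) + β·E(R_m)
4.32% = R_f × (1 − 0.360) + 0.360 × 6.86%
4.32% = R_f × 0.640 + 2.46960%
R_f = (4.32% − 2.46960%) / 0.640 = 2.89%

2.89%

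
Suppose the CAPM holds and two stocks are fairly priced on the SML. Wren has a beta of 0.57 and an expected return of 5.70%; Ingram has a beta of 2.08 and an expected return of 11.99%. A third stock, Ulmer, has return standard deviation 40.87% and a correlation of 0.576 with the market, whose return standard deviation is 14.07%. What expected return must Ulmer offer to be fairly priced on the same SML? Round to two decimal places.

MRP = (11.99% − 5.70%) / (2.08 − 0.57) = 4.1656%
R_f = 5.70% − 0.57 × 4.1656% = 3.3256%
β_Ulmer = ρ·σ_i/σ_m = 0.576 × 40.87 / 14.07 = 1.6731
E(R_Ulmer) = R_f + β × MRP = 3.3256% + 1.6731 × 4.1656% = 10.30%

10.30%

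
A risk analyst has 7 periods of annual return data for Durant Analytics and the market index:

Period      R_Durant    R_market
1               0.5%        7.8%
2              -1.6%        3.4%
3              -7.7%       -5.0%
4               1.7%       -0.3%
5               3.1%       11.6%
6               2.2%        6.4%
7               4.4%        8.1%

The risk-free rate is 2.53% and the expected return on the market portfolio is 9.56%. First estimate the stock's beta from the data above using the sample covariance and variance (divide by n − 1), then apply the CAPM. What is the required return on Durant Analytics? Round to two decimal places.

Mean R_i = (0.5 − 1.6 − 7.7 + 1.7 + 3.1 + 2.2 + 4.4) / 7 = 0.3714%
Mean R_m = (7.8 + 3.4 − 5.0 − 0.3 + 11.6 + 6.4 + 8.1) / 7 = 4.5714%
Σ(R_i − R̄_i)(R_m − R̄_m) = 110.2443  ⇒  Cov = 110.2443 / 6 = 18.3741
Σ(R_m − R̄_m)² = 192.3343  ⇒  Var(R_m) = 192.3343 / 6 = 32.0557
β = Cov / Var(R_m) = 18.3741 / 32.0557 = 0.5732
MRP = 9.56% − 2.53% = 7.03%
E(R) = R_f + β × MRP = 2.53% + 0.5732 × 7.03% = 6.56%

6.56%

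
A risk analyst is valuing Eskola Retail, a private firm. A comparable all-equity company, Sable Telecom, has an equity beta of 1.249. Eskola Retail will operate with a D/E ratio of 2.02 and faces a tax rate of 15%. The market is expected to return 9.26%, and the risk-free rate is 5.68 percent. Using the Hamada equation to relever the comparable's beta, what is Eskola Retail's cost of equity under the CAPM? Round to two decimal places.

17.83%

β_L = β_U × [1 + (1 − t)(D/E)] = 1.249 × [1 + (1 − 0.15) × 2.02]
    = 1.249 × [1 + 0.85 × 2.02] = 1.249 × 2.7170 = 3.3935
MRP = 9.26% − 5.68% = 3.58%
E(R) = R_f + β_L × MRP = 5.68% + 3.3935 × 3.58% = 17.83%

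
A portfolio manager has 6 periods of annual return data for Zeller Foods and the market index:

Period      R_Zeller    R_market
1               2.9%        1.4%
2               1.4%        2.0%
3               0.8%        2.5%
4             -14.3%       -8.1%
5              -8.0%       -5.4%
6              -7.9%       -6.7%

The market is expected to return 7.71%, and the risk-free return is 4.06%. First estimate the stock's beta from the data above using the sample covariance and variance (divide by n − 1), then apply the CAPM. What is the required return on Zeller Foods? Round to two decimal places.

9.05%

Mean R_i = (2.9 + 1.4 + 0.8 − 14.3 − 8.0 − 7.9) / 6 = -4.1833%
Mean R_m = (1.4 + 2.0 + 2.5 − 8.1 − 5.4 − 6.7) / 6 = -2.3833%
Σ(R_i − R̄_i)(R_m − R̄_m) = 160.9983  ⇒  Cov = 160.9983 / 5 = 32.1997
Σ(R_m − R̄_m)² = 117.7883  ⇒  Var(R_m) = 117.7883 / 5 = 23.5577
β = Cov / Var(R_m) = 32.1997 / 23.5577 = 1.3668
MRP = 7.71% − 4.06% = 3.65%
E(R) = R_f + β × MRP = 4.06% + 1.3668 × 3.65% = 9.05%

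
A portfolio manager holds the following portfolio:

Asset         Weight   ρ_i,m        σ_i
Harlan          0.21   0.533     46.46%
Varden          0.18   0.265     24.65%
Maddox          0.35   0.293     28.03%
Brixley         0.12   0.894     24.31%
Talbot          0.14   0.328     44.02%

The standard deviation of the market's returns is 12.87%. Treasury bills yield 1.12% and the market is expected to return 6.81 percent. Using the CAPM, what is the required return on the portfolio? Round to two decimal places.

β_Harlan = 0.533 × 46.46% / 12.87% = 1.9241
β_Varden = 0.265 × 24.65% / 12.87% = 0.5076
β_Maddox = 0.293 × 28.03% / 12.87% = 0.6381
β_Brixley = 0.894 × 24.31% / 12.87% = 1.6887
β_Talbot = 0.328 × 44.02% / 12.87% = 1.1219
β_P = Σ w_i β_i = 0.21×1.9241 + 0.18×0.5076 + 0.35×0.6381 + 0.12×1.6887 + 0.14×1.1219 = 1.0785
MRP = 6.81% − 1.12% = 5.69%
E(R_P) = R_f + β_P × MRP = 1.12% + 1.0785 × 5.69% = 7.26%

7.26%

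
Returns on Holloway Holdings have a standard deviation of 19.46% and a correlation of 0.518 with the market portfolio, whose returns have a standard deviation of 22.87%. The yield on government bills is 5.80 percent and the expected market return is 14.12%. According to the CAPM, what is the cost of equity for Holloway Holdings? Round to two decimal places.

9.47%

β = ρ × σ_i / σ_m = 0.518 × 19.46% / 22.87% = 0.4408
MRP = 14.12% − 5.80% = 8.32%
E(R) = 5.80% + 0.4408 × 8.32% = 9.47%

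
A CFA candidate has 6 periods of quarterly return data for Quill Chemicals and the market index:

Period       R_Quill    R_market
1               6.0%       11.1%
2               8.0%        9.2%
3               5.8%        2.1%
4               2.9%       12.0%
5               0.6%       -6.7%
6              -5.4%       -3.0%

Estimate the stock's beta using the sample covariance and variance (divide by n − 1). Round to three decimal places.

Mean R_i = (6.0 + 8.0 + 5.8 + 2.9 + 0.6 − 5.4) / 6 = 2.9833%
Mean R_m = (11.1 + 9.2 + 2.1 + 12.0 − 6.7 − 3.0) / 6 = 4.1167%
Σ(R_i − R̄_i)(R_m − R̄_m) = 125.6717  ⇒  Cov = 125.6717 / 5 = 25.1343
Σ(R_m − R̄_m)² = 308.4683  ⇒  Var(R_m) = 308.4683 / 5 = 61.6937
β = Cov / Var(R_m) = 25.1343 / 61.6937 = 0.4074

0.407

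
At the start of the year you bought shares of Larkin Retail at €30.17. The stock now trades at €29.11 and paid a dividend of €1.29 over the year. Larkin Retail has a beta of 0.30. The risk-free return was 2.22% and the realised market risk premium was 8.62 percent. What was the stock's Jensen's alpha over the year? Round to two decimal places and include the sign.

-4.04%

Realised HPR = (P1 + D1 − P0) / P0 = (29.11 + 1.29 − 30.17) / 30.17 = 0.23 / 30.17 = 0.7623%
CAPM required = R_f + β·MRP = 2.22% + 0.30 × 8.62% = 4.8060%
α = realised − required = 0.7623% − 4.8060% = -4.04%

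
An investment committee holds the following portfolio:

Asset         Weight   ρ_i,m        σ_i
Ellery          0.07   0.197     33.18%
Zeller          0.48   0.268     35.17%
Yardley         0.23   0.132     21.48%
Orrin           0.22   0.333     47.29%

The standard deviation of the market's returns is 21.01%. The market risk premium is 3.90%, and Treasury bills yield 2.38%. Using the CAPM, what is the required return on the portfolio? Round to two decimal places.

4.07%

β_Ellery = 0.197 × 33.18% / 21.01% = 0.3111
β_Zeller = 0.268 × 35.17% / 21.01% = 0.4486
β_Yardley = 0.132 × 21.48% / 21.01% = 0.1350
β_Orrin = 0.333 × 47.29% / 21.01% = 0.7495
β_P = Σ w_i β_i = 0.07×0.3111 + 0.48×0.4486 + 0.23×0.1350 + 0.22×0.7495 = 0.4330
E(R_P) = R_f + β_P × MRP = 2.38% + 0.4330 × 3.90% = 4.07%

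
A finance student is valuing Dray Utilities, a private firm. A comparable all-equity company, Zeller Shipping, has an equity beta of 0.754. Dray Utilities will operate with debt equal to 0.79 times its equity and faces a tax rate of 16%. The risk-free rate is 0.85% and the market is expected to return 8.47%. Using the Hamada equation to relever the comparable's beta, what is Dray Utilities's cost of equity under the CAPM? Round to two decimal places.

β_L = β_U × [1 + (1 − t)(D/E)] = 0.754 × [1 + (1 − 0.16) × 0.79]
    = 0.754 × [1 + 0.84 × 0.79] = 0.754 × 1.6636 = 1.2544
MRP = 8.47% − 0.85% = 7.62%
E(R) = R_f + β_L × MRP = 0.85% + 1.2544 × 7.62% = 10.41%

10.41%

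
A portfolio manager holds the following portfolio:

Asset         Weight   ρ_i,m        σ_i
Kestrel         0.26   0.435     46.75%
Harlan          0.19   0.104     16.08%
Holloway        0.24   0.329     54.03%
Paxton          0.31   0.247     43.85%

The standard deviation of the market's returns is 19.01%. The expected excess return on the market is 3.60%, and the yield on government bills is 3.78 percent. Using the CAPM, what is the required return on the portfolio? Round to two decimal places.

β_Kestrel = 0.435 × 46.75% / 19.01% = 1.0698
β_Harlan = 0.104 × 16.08% / 19.01% = 0.0880
β_Holloway = 0.329 × 54.03% / 19.01% = 0.9351
β_Paxton = 0.247 × 43.85% / 19.01% = 0.5698
β_P = Σ w_i β_i = 0.26×1.0698 + 0.19×0.0880 + 0.24×0.9351 + 0.31×0.5698 = 0.6959
E(R_P) = R_f + β_P × MRP = 3.78% + 0.6959 × 3.60% = 6.29%

6.29%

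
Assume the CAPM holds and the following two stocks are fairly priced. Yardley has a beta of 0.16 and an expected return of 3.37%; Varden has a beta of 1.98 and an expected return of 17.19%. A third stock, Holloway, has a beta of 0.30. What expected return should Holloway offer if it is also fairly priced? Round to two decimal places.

MRP (SML slope) = (17.19% − 3.37%) / (1.98 − 0.16) = 13.82% / 1.82 = 7.5934%
R_f (intercept) = 3.37% − 0.16 × 7.5934% = 2.1551%
E(R_Holloway) = R_f + β × MRP = 2.1551% + 0.30 × 7.5934% = 4.43%

4.43%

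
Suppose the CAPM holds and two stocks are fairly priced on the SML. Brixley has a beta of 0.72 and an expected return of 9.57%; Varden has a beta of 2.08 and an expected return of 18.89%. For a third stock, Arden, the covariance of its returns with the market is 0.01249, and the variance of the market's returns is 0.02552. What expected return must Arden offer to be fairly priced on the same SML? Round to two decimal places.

7.99%

MRP = (18.89% − 9.57%) / (2.08 − 0.72) = 6.8529%
R_f = 9.57% − 0.72 × 6.8529% = 4.6359%
β_Arden = Cov / Var(R_m) = 0.01249 / 0.02552 = 0.4894
E(R_Arden) = R_f + β × MRP = 4.6359% + 0.4894 × 6.8529% = 7.99%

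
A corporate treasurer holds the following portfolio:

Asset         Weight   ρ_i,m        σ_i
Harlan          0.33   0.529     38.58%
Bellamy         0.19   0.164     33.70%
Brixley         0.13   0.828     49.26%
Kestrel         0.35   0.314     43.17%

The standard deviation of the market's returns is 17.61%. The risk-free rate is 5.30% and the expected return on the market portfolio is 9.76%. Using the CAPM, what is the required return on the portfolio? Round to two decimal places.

β_Harlan = 0.529 × 38.58% / 17.61% = 1.1589
β_Bellamy = 0.164 × 33.70% / 17.61% = 0.3138
β_Brixley = 0.828 × 49.26% / 17.61% = 2.3161
β_Kestrel = 0.314 × 43.17% / 17.61% = 0.7698
β_P = Σ w_i β_i = 0.33×1.1589 + 0.19×0.3138 + 0.13×2.3161 + 0.35×0.7698 = 1.0126
MRP = 9.76% − 5.30% = 4.46%
E(R_P) = R_f + β_P × MRP = 5.30% + 1.0126 × 4.46% = 9.82%

9.82%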